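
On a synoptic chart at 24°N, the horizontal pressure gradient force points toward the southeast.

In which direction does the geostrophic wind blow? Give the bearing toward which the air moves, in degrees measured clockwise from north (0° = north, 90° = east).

225°

The pressure-gradient force points toward the southeast (bearing 135°).
Geostrophic balance: in the Northern Hemisphere the Coriolis force deflects motion to the right, so the geostrophic wind blows 90° to the right of the pressure-gradient force (low pressure on the left).
Rotating 135° by 90° clockwise gives 225° — the wind blows toward the southwest.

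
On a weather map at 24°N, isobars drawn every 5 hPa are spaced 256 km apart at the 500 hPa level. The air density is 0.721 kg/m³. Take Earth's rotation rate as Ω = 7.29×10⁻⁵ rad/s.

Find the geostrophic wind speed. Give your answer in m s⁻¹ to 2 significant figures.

Coriolis parameter at 24°N:
f = 2Ω sin φ = 2 × 7.29×10⁻⁵ × sin 24° = 5.93×10⁻⁵ s⁻¹
Pressure gradient: |∂P/∂n| = 500 Pa / 256000 m = 1.95×10⁻³ Pa/m
Geostrophic balance (pressure-gradient force = Coriolis force):
V_g = (1/(fρ)) |∂P/∂n| = 1.95×10⁻³ / (5.93×10⁻⁵ × 0.721) = 45.7 m/s

46 m s⁻¹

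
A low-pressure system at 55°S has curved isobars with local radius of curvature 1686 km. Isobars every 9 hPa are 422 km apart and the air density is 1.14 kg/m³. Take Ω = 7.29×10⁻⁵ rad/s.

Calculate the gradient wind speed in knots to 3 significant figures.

Coriolis parameter at 55°S:
f = 2Ω sin φ = 2 × 7.29×10⁻⁵ × sin 55° = 1.19×10⁻⁴ s⁻¹
Pressure gradient: |∂P/∂n| = 900 Pa / 422000 m = 2.13×10⁻³ Pa/m
Geostrophic speed: V_g = |∂P/∂n|/(fρ) = 2.13×10⁻³/(1.19×10⁻⁴ × 1.14) = 15.7 m/s
Around a low, centrifugal force acts outward with Coriolis, so pressure-gradient force balances both:
(1/ρ)|∂P/∂n| = fV + V²/R  →  V² + fR·V − fR·V_g = 0
With fR = 1.19×10⁻⁴ × 1686×10³ m = 201 m/s:
V = [−fR + √((fR)² + 4 fR V_g)]/2 = [−201 + √(201² + 4×201×15.7)]/2 = 14.6 m/s
Subgeostrophic (V < V_g = 15.7 m/s), as expected around a low.
Converting: 14.6 m/s × 1.944 = 28.4 knots

28.4 knots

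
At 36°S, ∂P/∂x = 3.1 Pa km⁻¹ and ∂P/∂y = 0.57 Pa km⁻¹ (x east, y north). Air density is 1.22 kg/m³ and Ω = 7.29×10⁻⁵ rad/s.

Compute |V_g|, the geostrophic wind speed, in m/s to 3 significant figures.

Coriolis parameter at 36°S:
f = 2Ω sin φ = 2 × 7.29×10⁻⁵ × sin 36° = 8.57×10⁻⁵ s⁻¹
In the Southern Hemisphere f is negative: f = −8.57×10⁻⁵ s⁻¹.
Component geostrophic relations (x east, y north):
u_g = −(1/(fρ)) ∂P/∂y,  v_g = (1/(fρ)) ∂P/∂x
u_g = −(0.57×10⁻³)/(−8.57×10⁻⁵ × 1.22) = 5.45 m/s;  v_g = (3.1×10⁻³)/(−8.57×10⁻⁵ × 1.22) = −29.7 m/s
|V_g| = √(u_g² + v_g²) = 30.1 m/s

30.1 m/s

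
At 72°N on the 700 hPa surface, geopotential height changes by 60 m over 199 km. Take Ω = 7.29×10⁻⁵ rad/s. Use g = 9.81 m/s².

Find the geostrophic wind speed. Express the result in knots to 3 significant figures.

Coriolis parameter at 72°N:
f = 2Ω sin φ = 2 × 7.29×10⁻⁵ × sin 72° = 1.39×10⁻⁴ s⁻¹
Height gradient: |∂Z/∂n| = 60 m / 199000 m = 3.02×10⁻⁴
On a pressure surface, geostrophic balance gives V_g = (g/f)|∂Z/∂n|:
V_g = 9.81 × 3.02×10⁻⁴ / 1.39×10⁻⁴ = 21.3 m/s
Converting: 21.3 m/s × 1.944 = 41.5 knots

41.5 knots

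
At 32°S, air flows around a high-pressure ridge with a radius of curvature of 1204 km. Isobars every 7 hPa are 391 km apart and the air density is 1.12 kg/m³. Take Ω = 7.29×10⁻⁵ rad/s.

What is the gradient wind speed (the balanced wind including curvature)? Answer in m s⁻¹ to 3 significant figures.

31.1 m s⁻¹

Coriolis parameter at 32°S:
f = 2Ω sin φ = 2 × 7.29×10⁻⁵ × sin 32° = 7.73×10⁻⁵ s⁻¹
Pressure gradient: |∂P/∂n| = 700 Pa / 391000 m = 1.79×10⁻³ Pa/m
Geostrophic speed: V_g = |∂P/∂n|/(fρ) = 1.79×10⁻³/(7.73×10⁻⁵ × 1.12) = 20.7 m/s
Around a high, pressure-gradient force acts outward with centrifugal, so Coriolis balances both:
fV = (1/ρ)|∂P/∂n| + V²/R  →  V² − fR·V + fR·V_g = 0
With fR = 7.73×10⁻⁵ × 1204×10³ m = 93.0 m/s:
V = [fR − √((fR)² − 4 fR V_g)]/2 = [93.0 − √(93.0² − 4×93.0×20.7)]/2 = 31.1 m/s
Supergeostrophic (V > V_g = 20.7 m/s), as expected around a high.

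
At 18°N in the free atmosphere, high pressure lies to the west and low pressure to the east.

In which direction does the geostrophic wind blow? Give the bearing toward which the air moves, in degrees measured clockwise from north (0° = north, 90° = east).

The pressure-gradient force points toward the east (bearing 090°).
Geostrophic balance: in the Northern Hemisphere the Coriolis force deflects motion to the right, so the geostrophic wind blows 90° to the right of the pressure-gradient force (low pressure on the left).
Rotating 090° by 90° clockwise gives 180° — the wind blows toward the south.

180°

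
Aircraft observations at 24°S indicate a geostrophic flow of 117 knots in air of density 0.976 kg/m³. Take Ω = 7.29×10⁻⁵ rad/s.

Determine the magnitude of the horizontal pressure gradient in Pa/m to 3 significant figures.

Coriolis parameter at 24°S:
f = 2Ω sin φ = 2 × 7.29×10⁻⁵ × sin 24° = 5.93×10⁻⁵ s⁻¹
Wind speed in SI: 117 knots = 60.2 m/s
Geostrophic balance rearranged: |∂P/∂n| = f ρ V_g
|∂P/∂n| = 5.93×10⁻⁵ × 0.976 × 60.2 = 3.48×10⁻³ Pa/m

3.48×10⁻³ Pa/m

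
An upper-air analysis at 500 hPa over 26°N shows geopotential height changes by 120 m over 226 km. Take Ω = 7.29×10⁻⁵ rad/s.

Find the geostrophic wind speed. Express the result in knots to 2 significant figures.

160 knots

Coriolis parameter at 26°N:
f = 2Ω sin φ = 2 × 7.29×10⁻⁵ × sin 26° = 6.39×10⁻⁵ s⁻¹
Height gradient: |∂Z/∂n| = 120 m / 226000 m = 5.31×10⁻⁴
On a pressure surface, geostrophic balance gives V_g = (g/f)|∂Z/∂n|:
V_g = 9.81 × 5.31×10⁻⁴ / 6.39×10⁻⁵ = 81.5 m/s
Converting: 81.5 m/s × 1.944 = 160 knots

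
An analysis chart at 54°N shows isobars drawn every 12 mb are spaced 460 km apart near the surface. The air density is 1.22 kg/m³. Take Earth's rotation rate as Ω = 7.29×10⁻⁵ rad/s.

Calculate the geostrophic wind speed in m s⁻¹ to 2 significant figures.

Coriolis parameter at 54°N:
f = 2Ω sin φ = 2 × 7.29×10⁻⁵ × sin 54° = 1.18×10⁻⁴ s⁻¹
Pressure gradient: |∂P/∂n| = 1200 Pa / 460000 m = 2.61×10⁻³ Pa/m
Geostrophic balance (pressure-gradient force = Coriolis force):
V_g = (1/(fρ)) |∂P/∂n| = 2.61×10⁻³ / (1.18×10⁻⁴ × 1.22) = 18.1 m/s

18 m s⁻¹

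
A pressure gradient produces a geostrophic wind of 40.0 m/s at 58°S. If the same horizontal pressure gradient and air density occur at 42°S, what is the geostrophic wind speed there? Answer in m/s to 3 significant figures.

With the same pressure gradient and density, V_g ∝ 1/f ∝ 1/sin φ.
V₂ = V₁ · sin φ₁ / sin φ₂ = 40.0 × sin 58° / sin 42°
V₂ = 40.0 × 0.8480/0.6691 = 50.7 m/s

50.7 m/s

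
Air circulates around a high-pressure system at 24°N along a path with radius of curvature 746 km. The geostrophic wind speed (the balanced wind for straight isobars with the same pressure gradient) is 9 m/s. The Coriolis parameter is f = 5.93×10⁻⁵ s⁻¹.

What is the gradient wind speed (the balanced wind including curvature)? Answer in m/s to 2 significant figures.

Around a high, pressure-gradient force acts outward with centrifugal, so Coriolis balances both:
fV = (1/ρ)|∂P/∂n| + V²/R  →  V² − fR·V + fR·V_g = 0
With fR = 5.93×10⁻⁵ × 746×10³ m = 44.2 m/s:
V = [fR − √((fR)² − 4 fR V_g)]/2 = [44.2 − √(44.2² − 4×44.2×9)]/2 = 12.6 m/s
Supergeostrophic (V > V_g = 9 m/s), as expected around a high.

13 m/s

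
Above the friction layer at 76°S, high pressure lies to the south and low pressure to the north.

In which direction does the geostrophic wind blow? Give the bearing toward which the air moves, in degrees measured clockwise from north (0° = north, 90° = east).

270°

The pressure-gradient force points toward the north (bearing 000°).
Geostrophic balance: in the Southern Hemisphere the Coriolis force deflects motion to the left, so the geostrophic wind blows 90° to the left of the pressure-gradient force (low pressure on the right).
Rotating 000° by 90° counterclockwise gives 270° — the wind blows toward the west.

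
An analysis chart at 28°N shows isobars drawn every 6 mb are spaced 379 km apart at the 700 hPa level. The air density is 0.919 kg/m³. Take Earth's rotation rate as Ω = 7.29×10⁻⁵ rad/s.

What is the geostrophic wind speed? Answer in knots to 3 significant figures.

48.9 knots

Coriolis parameter at 28°N:
f = 2Ω sin φ = 2 × 7.29×10⁻⁵ × sin 28° = 6.84×10⁻⁵ s⁻¹
Pressure gradient: |∂P/∂n| = 600 Pa / 379000 m = 1.58×10⁻³ Pa/m
Geostrophic balance (pressure-gradient force = Coriolis force):
V_g = (1/(fρ)) |∂P/∂n| = 1.58×10⁻³ / (6.84×10⁻⁵ × 0.919) = 25.2 m/s
Converting: 25.2 m/s × 1.944 = 48.9 knots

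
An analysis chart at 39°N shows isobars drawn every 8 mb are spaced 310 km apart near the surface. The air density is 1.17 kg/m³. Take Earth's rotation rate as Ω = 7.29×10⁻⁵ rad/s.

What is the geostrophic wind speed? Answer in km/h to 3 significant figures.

Coriolis parameter at 39°N:
f = 2Ω sin φ = 2 × 7.29×10⁻⁵ × sin 39° = 9.18×10⁻⁵ s⁻¹
Pressure gradient: |∂P/∂n| = 800 Pa / 310000 m = 2.58×10⁻³ Pa/m
Geostrophic balance (pressure-gradient force = Coriolis force):
V_g = (1/(fρ)) |∂P/∂n| = 2.58×10⁻³ / (9.18×10⁻⁵ × 1.17) = 24.0 m/s
Converting: 24.0 m/s × 3.6 = 86.5 km/h

86.5 km/h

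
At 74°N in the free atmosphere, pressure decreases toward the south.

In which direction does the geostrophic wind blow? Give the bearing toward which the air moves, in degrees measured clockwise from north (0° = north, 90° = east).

270°

The pressure-gradient force points toward the south (bearing 180°).
Geostrophic balance: in the Northern Hemisphere the Coriolis force deflects motion to the right, so the geostrophic wind blows 90° to the right of the pressure-gradient force (low pressure on the left).
Rotating 180° by 90° clockwise gives 270° — the wind blows toward the west.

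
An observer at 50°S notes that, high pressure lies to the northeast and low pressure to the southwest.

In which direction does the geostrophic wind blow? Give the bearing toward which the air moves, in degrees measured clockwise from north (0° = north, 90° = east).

135°

The pressure-gradient force points toward the southwest (bearing 225°).
Geostrophic balance: in the Southern Hemisphere the Coriolis force deflects motion to the left, so the geostrophic wind blows 90° to the left of the pressure-gradient force (low pressure on the right).
Rotating 225° by 90° counterclockwise gives 135° — the wind blows toward the southeast.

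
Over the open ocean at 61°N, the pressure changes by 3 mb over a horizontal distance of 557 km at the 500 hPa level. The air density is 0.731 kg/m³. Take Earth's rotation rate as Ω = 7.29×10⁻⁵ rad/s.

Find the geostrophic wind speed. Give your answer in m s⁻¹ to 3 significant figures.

5.78 m s⁻¹

Coriolis parameter at 61°N:
f = 2Ω sin φ = 2 × 7.29×10⁻⁵ × sin 61° = 1.28×10⁻⁴ s⁻¹
Pressure gradient: |∂P/∂n| = 300 Pa / 557000 m = 5.39×10⁻⁴ Pa/m
Geostrophic balance (pressure-gradient force = Coriolis force):
V_g = (1/(fρ)) |∂P/∂n| = 5.39×10⁻⁴ / (1.28×10⁻⁴ × 0.731) = 5.78 m/s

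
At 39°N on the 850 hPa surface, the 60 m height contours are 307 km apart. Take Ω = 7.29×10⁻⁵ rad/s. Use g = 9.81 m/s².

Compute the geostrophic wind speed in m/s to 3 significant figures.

20.9 m/s

Coriolis parameter at 39°N:
f = 2Ω sin φ = 2 × 7.29×10⁻⁵ × sin 39° = 9.18×10⁻⁵ s⁻¹
Height gradient: |∂Z/∂n| = 60 m / 307000 m = 1.95×10⁻⁴
On a pressure surface, geostrophic balance gives V_g = (g/f)|∂Z/∂n|:
V_g = 9.81 × 1.95×10⁻⁴ / 9.18×10⁻⁵ = 20.9 m/s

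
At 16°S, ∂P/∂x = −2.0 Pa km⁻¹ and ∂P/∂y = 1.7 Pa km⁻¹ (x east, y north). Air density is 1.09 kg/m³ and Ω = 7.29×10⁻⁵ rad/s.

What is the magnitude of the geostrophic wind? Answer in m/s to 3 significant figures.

59.9 m/s

Coriolis parameter at 16°S:
f = 2Ω sin φ = 2 × 7.29×10⁻⁵ × sin 16° = 4.02×10⁻⁵ s⁻¹
In the Southern Hemisphere f is negative: f = −4.02×10⁻⁵ s⁻¹.
Component geostrophic relations (x east, y north):
u_g = −(1/(fρ)) ∂P/∂y,  v_g = (1/(fρ)) ∂P/∂x
u_g = −(1.7×10⁻³)/(−4.02×10⁻⁵ × 1.09) = 38.8 m/s;  v_g = (−2.0×10⁻³)/(−4.02×10⁻⁵ × 1.09) = 45.7 m/s
|V_g| = √(u_g² + v_g²) = 59.9 m/s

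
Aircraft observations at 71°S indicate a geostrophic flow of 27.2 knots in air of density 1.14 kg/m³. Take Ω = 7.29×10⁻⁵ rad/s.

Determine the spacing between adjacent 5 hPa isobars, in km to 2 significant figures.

Coriolis parameter at 71°S:
f = 2Ω sin φ = 2 × 7.29×10⁻⁵ × sin 71° = 1.38×10⁻⁴ s⁻¹
Wind speed in SI: 27.2 knots = 14.0 m/s
Geostrophic balance rearranged: |∂P/∂n| = f ρ V_g
|∂P/∂n| = 1.38×10⁻⁴ × 1.14 × 14.0 = 2.20×10⁻³ Pa/m
Isobar spacing: Δn = ΔP/|∂P/∂n| = 500 Pa / 2.20×10⁻³ Pa/m = 227369 m ≈ 230 km

230 km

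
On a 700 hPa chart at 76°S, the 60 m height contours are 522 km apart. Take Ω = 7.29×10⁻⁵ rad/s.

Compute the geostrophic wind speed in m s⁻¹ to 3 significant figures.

7.97 m s⁻¹

Coriolis parameter at 76°S:
f = 2Ω sin φ = 2 × 7.29×10⁻⁵ × sin 76° = 1.41×10⁻⁴ s⁻¹
Height gradient: |∂Z/∂n| = 60 m / 522000 m = 1.15×10⁻⁴
On a pressure surface, geostrophic balance gives V_g = (g/f)|∂Z/∂n|:
V_g = 9.81 × 1.15×10⁻⁴ / 1.41×10⁻⁴ = 7.97 m/s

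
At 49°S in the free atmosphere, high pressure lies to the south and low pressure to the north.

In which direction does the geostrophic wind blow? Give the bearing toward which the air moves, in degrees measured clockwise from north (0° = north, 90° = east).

The pressure-gradient force points toward the north (bearing 000°).
Geostrophic balance: in the Southern Hemisphere the Coriolis force deflects motion to the left, so the geostrophic wind blows 90° to the left of the pressure-gradient force (low pressure on the right).
Rotating 000° by 90° counterclockwise gives 270° — the wind blows toward the west.

270°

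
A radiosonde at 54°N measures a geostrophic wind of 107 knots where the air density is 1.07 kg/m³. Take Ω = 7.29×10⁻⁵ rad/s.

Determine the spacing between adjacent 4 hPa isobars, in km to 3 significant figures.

Coriolis parameter at 54°N:
f = 2Ω sin φ = 2 × 7.29×10⁻⁵ × sin 54° = 1.18×10⁻⁴ s⁻¹
Wind speed in SI: 107 knots = 55.0 m/s
Geostrophic balance rearranged: |∂P/∂n| = f ρ V_g
|∂P/∂n| = 1.18×10⁻⁴ × 1.07 × 55.0 = 6.95×10⁻³ Pa/m
Isobar spacing: Δn = ΔP/|∂P/∂n| = 400 Pa / 6.95×10⁻³ Pa/m = 57576 m ≈ 57.6 km

57.6 km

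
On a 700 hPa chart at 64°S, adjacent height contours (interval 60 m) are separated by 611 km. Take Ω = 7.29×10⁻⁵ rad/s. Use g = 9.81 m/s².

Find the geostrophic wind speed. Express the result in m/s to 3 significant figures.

Coriolis parameter at 64°S:
f = 2Ω sin φ = 2 × 7.29×10⁻⁵ × sin 64° = 1.31×10⁻⁴ s⁻¹
Height gradient: |∂Z/∂n| = 60 m / 611000 m = 9.82×10⁻⁵
On a pressure surface, geostrophic balance gives V_g = (g/f)|∂Z/∂n|:
V_g = 9.81 × 9.82×10⁻⁵ / 1.31×10⁻⁴ = 7.35 m/s

7.35 m/s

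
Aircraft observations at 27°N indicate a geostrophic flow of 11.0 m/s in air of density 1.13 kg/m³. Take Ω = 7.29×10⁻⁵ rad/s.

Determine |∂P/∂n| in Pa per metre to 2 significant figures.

Coriolis parameter at 27°N:
f = 2Ω sin φ = 2 × 7.29×10⁻⁵ × sin 27° = 6.62×10⁻⁵ s⁻¹
Geostrophic balance rearranged: |∂P/∂n| = f ρ V_g
|∂P/∂n| = 6.62×10⁻⁵ × 1.13 × 11.0 = 8.23×10⁻⁴ Pa/m

8.2×10⁻⁴ Pa/m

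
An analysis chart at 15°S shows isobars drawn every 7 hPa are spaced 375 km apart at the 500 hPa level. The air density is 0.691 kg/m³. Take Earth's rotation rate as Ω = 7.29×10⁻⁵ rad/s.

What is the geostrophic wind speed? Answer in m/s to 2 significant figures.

72 m/s

Coriolis parameter at 15°S:
f = 2Ω sin φ = 2 × 7.29×10⁻⁵ × sin 15° = 3.77×10⁻⁵ s⁻¹
Pressure gradient: |∂P/∂n| = 700 Pa / 375000 m = 1.87×10⁻³ Pa/m
Geostrophic balance (pressure-gradient force = Coriolis force):
V_g = (1/(fρ)) |∂P/∂n| = 1.87×10⁻³ / (3.77×10⁻⁵ × 0.691) = 71.6 m/s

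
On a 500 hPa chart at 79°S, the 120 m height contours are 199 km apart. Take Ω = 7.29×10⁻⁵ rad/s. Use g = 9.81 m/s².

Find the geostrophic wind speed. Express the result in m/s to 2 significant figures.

41 m/s

Coriolis parameter at 79°S:
f = 2Ω sin φ = 2 × 7.29×10⁻⁵ × sin 79° = 1.43×10⁻⁴ s⁻¹
Height gradient: |∂Z/∂n| = 120 m / 199000 m = 6.03×10⁻⁴
On a pressure surface, geostrophic balance gives V_g = (g/f)|∂Z/∂n|:
V_g = 9.81 × 6.03×10⁻⁴ / 1.43×10⁻⁴ = 41.3 m/s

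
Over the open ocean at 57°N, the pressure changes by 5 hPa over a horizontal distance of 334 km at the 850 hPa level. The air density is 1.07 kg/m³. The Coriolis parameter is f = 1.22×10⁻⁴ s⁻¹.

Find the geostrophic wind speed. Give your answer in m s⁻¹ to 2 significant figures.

11 m s⁻¹

Pressure gradient: |∂P/∂n| = 500 Pa / 334000 m = 1.50×10⁻³ Pa/m
Geostrophic balance (pressure-gradient force = Coriolis force):
V_g = (1/(fρ)) |∂P/∂n| = 1.50×10⁻³ / (1.22×10⁻⁴ × 1.07) = 11.5 m/s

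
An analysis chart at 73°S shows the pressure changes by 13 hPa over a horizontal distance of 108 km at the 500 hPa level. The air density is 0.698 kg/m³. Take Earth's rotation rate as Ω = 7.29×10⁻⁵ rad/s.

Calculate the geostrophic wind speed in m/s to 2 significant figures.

120 m/s

Coriolis parameter at 73°S:
f = 2Ω sin φ = 2 × 7.29×10⁻⁵ × sin 73° = 1.39×10⁻⁴ s⁻¹
Pressure gradient: |∂P/∂n| = 1300 Pa / 108000 m = 1.20×10⁻² Pa/m
Geostrophic balance (pressure-gradient force = Coriolis force):
V_g = (1/(fρ)) |∂P/∂n| = 1.20×10⁻² / (1.39×10⁻⁴ × 0.698) = 124 m/s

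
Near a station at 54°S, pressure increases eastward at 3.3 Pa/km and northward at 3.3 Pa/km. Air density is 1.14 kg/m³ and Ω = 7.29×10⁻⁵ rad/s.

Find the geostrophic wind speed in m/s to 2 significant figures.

35 m/s

Coriolis parameter at 54°S:
f = 2Ω sin φ = 2 × 7.29×10⁻⁵ × sin 54° = 1.18×10⁻⁴ s⁻¹
In the Southern Hemisphere f is negative: f = −1.18×10⁻⁴ s⁻¹.
Component geostrophic relations (x east, y north):
u_g = −(1/(fρ)) ∂P/∂y,  v_g = (1/(fρ)) ∂P/∂x
u_g = −(3.3×10⁻³)/(−1.18×10⁻⁴ × 1.14) = 24.5 m/s;  v_g = (3.3×10⁻³)/(−1.18×10⁻⁴ × 1.14) = −24.5 m/s
|V_g| = √(u_g² + v_g²) = 34.7 m/s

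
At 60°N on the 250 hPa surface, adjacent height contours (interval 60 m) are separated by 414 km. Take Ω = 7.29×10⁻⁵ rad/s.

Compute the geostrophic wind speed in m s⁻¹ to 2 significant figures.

Coriolis parameter at 60°N:
f = 2Ω sin φ = 2 × 7.29×10⁻⁵ × sin 60° = 1.26×10⁻⁴ s⁻¹
Height gradient: |∂Z/∂n| = 60 m / 414000 m = 1.45×10⁻⁴
On a pressure surface, geostrophic balance gives V_g = (g/f)|∂Z/∂n|:
V_g = 9.81 × 1.45×10⁻⁴ / 1.26×10⁻⁴ = 11.3 m/s

11 m s⁻¹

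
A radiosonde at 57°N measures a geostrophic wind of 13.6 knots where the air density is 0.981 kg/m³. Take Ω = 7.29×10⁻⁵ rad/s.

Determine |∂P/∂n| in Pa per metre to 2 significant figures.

8.4×10⁻⁴ Pa/m

Coriolis parameter at 57°N:
f = 2Ω sin φ = 2 × 7.29×10⁻⁵ × sin 57° = 1.22×10⁻⁴ s⁻¹
Wind speed in SI: 13.6 knots = 7.00 m/s
Geostrophic balance rearranged: |∂P/∂n| = f ρ V_g
|∂P/∂n| = 1.22×10⁻⁴ × 0.981 × 7.00 = 8.39×10⁻⁴ Pa/m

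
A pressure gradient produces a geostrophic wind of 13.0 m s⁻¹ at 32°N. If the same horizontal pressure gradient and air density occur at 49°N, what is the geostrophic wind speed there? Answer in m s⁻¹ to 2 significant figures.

9.1 m s⁻¹

With the same pressure gradient and density, V_g ∝ 1/f ∝ 1/sin φ.
V₂ = V₁ · sin φ₁ / sin φ₂ = 13.0 × sin 32° / sin 49°
V₂ = 13.0 × 0.5299/0.7547 = 9.1 m s⁻¹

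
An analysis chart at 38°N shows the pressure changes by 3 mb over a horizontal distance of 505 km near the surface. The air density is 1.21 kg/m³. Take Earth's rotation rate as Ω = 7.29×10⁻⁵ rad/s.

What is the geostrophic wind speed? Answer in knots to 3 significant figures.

10.6 knots

Coriolis parameter at 38°N:
f = 2Ω sin φ = 2 × 7.29×10⁻⁵ × sin 38° = 8.98×10⁻⁵ s⁻¹
Pressure gradient: |∂P/∂n| = 300 Pa / 505000 m = 5.94×10⁻⁴ Pa/m
Geostrophic balance (pressure-gradient force = Coriolis force):
V_g = (1/(fρ)) |∂P/∂n| = 5.94×10⁻⁴ / (8.98×10⁻⁵ × 1.21) = 5.47 m/s
Converting: 5.47 m/s × 1.944 = 10.6 knots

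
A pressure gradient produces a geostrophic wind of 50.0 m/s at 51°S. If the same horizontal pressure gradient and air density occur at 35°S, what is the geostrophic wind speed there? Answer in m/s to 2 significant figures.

With the same pressure gradient and density, V_g ∝ 1/f ∝ 1/sin φ.
V₂ = V₁ · sin φ₁ / sin φ₂ = 50.0 × sin 51° / sin 35°
V₂ = 50.0 × 0.7771/0.5736 = 68 m/s

68 m/s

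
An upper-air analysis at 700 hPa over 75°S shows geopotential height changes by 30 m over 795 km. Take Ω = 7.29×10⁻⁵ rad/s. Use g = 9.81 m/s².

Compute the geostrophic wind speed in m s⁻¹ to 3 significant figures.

Coriolis parameter at 75°S:
f = 2Ω sin φ = 2 × 7.29×10⁻⁵ × sin 75° = 1.41×10⁻⁴ s⁻¹
Height gradient: |∂Z/∂n| = 30 m / 795000 m = 3.77×10⁻⁵
On a pressure surface, geostrophic balance gives V_g = (g/f)|∂Z/∂n|:
V_g = 9.81 × 3.77×10⁻⁵ / 1.41×10⁻⁴ = 2.63 m/s

2.63 m s⁻¹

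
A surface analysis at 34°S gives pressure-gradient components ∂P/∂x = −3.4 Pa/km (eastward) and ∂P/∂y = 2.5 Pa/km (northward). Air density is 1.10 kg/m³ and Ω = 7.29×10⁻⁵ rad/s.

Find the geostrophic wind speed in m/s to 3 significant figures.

47.1 m/s

Coriolis parameter at 34°S:
f = 2Ω sin φ = 2 × 7.29×10⁻⁵ × sin 34° = 8.15×10⁻⁵ s⁻¹
In the Southern Hemisphere f is negative: f = −8.15×10⁻⁵ s⁻¹.
Component geostrophic relations (x east, y north):
u_g = −(1/(fρ)) ∂P/∂y,  v_g = (1/(fρ)) ∂P/∂x
u_g = −(2.5×10⁻³)/(−8.15×10⁻⁵ × 1.10) = 27.9 m/s;  v_g = (−3.4×10⁻³)/(−8.15×10⁻⁵ × 1.10) = 37.9 m/s
|V_g| = √(u_g² + v_g²) = 47.1 m/s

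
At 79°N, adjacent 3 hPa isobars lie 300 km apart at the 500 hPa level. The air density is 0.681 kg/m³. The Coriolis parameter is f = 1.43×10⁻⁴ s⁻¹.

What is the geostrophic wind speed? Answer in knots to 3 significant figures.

Pressure gradient: |∂P/∂n| = 300 Pa / 300000 m = 1.00×10⁻³ Pa/m
Geostrophic balance (pressure-gradient force = Coriolis force):
V_g = (1/(fρ)) |∂P/∂n| = 1.00×10⁻³ / (1.43×10⁻⁴ × 0.681) = 10.3 m/s
Converting: 10.3 m/s × 1.944 = 20.0 knots

20.0 knots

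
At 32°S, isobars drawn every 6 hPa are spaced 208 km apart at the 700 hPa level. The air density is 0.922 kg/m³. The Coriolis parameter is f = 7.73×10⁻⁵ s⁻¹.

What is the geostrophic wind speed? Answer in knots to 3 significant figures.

78.7 knots

Pressure gradient: |∂P/∂n| = 600 Pa / 208000 m = 2.88×10⁻³ Pa/m
Geostrophic balance (pressure-gradient force = Coriolis force):
V_g = (1/(fρ)) |∂P/∂n| = 2.88×10⁻³ / (7.73×10⁻⁵ × 0.922) = 40.5 m/s
Converting: 40.5 m/s × 1.944 = 78.7 knots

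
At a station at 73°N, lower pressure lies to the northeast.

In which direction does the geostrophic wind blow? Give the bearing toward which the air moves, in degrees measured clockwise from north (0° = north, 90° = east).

135°

The pressure-gradient force points toward the northeast (bearing 045°).
Geostrophic balance: in the Northern Hemisphere the Coriolis force deflects motion to the right, so the geostrophic wind blows 90° to the right of the pressure-gradient force (low pressure on the left).
Rotating 045° by 90° clockwise gives 135° — the wind blows toward the southeast.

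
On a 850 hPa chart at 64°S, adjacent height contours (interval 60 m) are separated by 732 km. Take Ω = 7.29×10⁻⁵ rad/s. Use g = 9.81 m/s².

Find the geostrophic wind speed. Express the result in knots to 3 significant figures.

Coriolis parameter at 64°S:
f = 2Ω sin φ = 2 × 7.29×10⁻⁵ × sin 64° = 1.31×10⁻⁴ s⁻¹
Height gradient: |∂Z/∂n| = 60 m / 732000 m = 8.20×10⁻⁵
On a pressure surface, geostrophic balance gives V_g = (g/f)|∂Z/∂n|:
V_g = 9.81 × 8.20×10⁻⁵ / 1.31×10⁻⁴ = 6.14 m/s
Converting: 6.14 m/s × 1.944 = 11.9 knots

11.9 knots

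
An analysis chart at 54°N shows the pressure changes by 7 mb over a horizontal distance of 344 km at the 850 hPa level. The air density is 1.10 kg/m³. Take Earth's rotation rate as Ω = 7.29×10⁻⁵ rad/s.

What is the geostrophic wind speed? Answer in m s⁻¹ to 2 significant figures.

Coriolis parameter at 54°N:
f = 2Ω sin φ = 2 × 7.29×10⁻⁵ × sin 54° = 1.18×10⁻⁴ s⁻¹
Pressure gradient: |∂P/∂n| = 700 Pa / 344000 m = 2.03×10⁻³ Pa/m
Geostrophic balance (pressure-gradient force = Coriolis force):
V_g = (1/(fρ)) |∂P/∂n| = 2.03×10⁻³ / (1.18×10⁻⁴ × 1.10) = 15.7 m/s

16 m s⁻¹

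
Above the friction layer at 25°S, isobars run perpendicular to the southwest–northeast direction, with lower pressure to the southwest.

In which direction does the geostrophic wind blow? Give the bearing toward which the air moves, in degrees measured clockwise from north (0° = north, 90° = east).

135°

The pressure-gradient force points toward the southwest (bearing 225°).
Geostrophic balance: in the Southern Hemisphere the Coriolis force deflects motion to the left, so the geostrophic wind blows 90° to the left of the pressure-gradient force (low pressure on the right).
Rotating 225° by 90° counterclockwise gives 135° — the wind blows toward the southeast.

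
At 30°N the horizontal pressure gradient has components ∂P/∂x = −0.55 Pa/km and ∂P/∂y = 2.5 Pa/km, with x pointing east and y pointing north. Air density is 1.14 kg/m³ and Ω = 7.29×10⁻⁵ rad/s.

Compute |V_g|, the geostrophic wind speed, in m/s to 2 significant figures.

31 m/s

Coriolis parameter at 30°N:
f = 2Ω sin φ = 2 × 7.29×10⁻⁵ × sin 30° = 7.29×10⁻⁵ s⁻¹
Component geostrophic relations (x east, y north):
u_g = −(1/(fρ)) ∂P/∂y,  v_g = (1/(fρ)) ∂P/∂x
u_g = −(2.5×10⁻³)/(7.29×10⁻⁵ × 1.14) = −30.1 m/s;  v_g = (−0.55×10⁻³)/(7.29×10⁻⁵ × 1.14) = −6.62 m/s
|V_g| = √(u_g² + v_g²) = 30.8 m/s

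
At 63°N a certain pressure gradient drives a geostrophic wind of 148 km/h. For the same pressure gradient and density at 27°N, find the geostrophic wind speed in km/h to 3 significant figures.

290 km/h

With the same pressure gradient and density, V_g ∝ 1/f ∝ 1/sin φ.
V₂ = V₁ · sin φ₁ / sin φ₂ = 148 × sin 63° / sin 27°
V₂ = 148 × 0.8910/0.4540 = 290 km/h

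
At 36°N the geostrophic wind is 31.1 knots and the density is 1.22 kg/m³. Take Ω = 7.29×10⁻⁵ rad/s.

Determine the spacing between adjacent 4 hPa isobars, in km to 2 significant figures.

240 km

Coriolis parameter at 36°N:
f = 2Ω sin φ = 2 × 7.29×10⁻⁵ × sin 36° = 8.57×10⁻⁵ s⁻¹
Wind speed in SI: 31.1 knots = 16.0 m/s
Geostrophic balance rearranged: |∂P/∂n| = f ρ V_g
|∂P/∂n| = 8.57×10⁻⁵ × 1.22 × 16.0 = 1.67×10⁻³ Pa/m
Isobar spacing: Δn = ΔP/|∂P/∂n| = 400 Pa / 1.67×10⁻³ Pa/m = 239125 m ≈ 240 km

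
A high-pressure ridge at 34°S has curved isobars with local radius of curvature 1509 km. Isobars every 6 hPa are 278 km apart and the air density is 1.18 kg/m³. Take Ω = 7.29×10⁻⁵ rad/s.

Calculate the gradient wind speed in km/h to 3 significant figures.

106 km/h

Coriolis parameter at 34°S:
f = 2Ω sin φ = 2 × 7.29×10⁻⁵ × sin 34° = 8.15×10⁻⁵ s⁻¹
Pressure gradient: |∂P/∂n| = 600 Pa / 278000 m = 2.16×10⁻³ Pa/m
Geostrophic speed: V_g = |∂P/∂n|/(fρ) = 2.16×10⁻³/(8.15×10⁻⁵ × 1.18) = 22.4 m/s
Around a high, pressure-gradient force acts outward with centrifugal, so Coriolis balances both:
fV = (1/ρ)|∂P/∂n| + V²/R  →  V² − fR·V + fR·V_g = 0
With fR = 8.15×10⁻⁵ × 1509×10³ m = 123 m/s:
V = [fR − √((fR)² − 4 fR V_g)]/2 = [123 − √(123² − 4×123×22.4)]/2 = 29.5 m/s
Supergeostrophic (V > V_g = 22.4 m/s), as expected around a high.
Converting: 29.5 m/s × 3.6 = 106 km/h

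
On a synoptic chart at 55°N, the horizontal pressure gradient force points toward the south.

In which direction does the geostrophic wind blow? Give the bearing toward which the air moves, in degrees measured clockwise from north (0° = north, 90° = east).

270°

The pressure-gradient force points toward the south (bearing 180°).
Geostrophic balance: in the Northern Hemisphere the Coriolis force deflects motion to the right, so the geostrophic wind blows 90° to the right of the pressure-gradient force (low pressure on the left).
Rotating 180° by 90° clockwise gives 270° — the wind blows toward the west.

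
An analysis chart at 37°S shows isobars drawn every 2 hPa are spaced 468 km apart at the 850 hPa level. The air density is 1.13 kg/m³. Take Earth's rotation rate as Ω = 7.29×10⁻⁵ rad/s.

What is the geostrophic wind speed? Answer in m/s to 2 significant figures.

Coriolis parameter at 37°S:
f = 2Ω sin φ = 2 × 7.29×10⁻⁵ × sin 37° = 8.77×10⁻⁵ s⁻¹
Pressure gradient: |∂P/∂n| = 200 Pa / 468000 m = 4.27×10⁻⁴ Pa/m
Geostrophic balance (pressure-gradient force = Coriolis force):
V_g = (1/(fρ)) |∂P/∂n| = 4.27×10⁻⁴ / (8.77×10⁻⁵ × 1.13) = 4.31 m/s

4.3 m/s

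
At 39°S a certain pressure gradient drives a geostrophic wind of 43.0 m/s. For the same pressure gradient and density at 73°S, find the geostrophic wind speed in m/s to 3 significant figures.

28.3 m/s

With the same pressure gradient and density, V_g ∝ 1/f ∝ 1/sin φ.
V₂ = V₁ · sin φ₁ / sin φ₂ = 43.0 × sin 39° / sin 73°
V₂ = 43.0 × 0.6293/0.9563 = 28.3 m/s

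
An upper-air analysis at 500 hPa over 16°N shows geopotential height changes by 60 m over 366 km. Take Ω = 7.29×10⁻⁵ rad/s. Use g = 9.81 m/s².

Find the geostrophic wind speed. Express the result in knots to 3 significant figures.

Coriolis parameter at 16°N:
f = 2Ω sin φ = 2 × 7.29×10⁻⁵ × sin 16° = 4.02×10⁻⁵ s⁻¹
Height gradient: |∂Z/∂n| = 60 m / 366000 m = 1.64×10⁻⁴
On a pressure surface, geostrophic balance gives V_g = (g/f)|∂Z/∂n|:
V_g = 9.81 × 1.64×10⁻⁴ / 4.02×10⁻⁵ = 40.0 m/s
Converting: 40.0 m/s × 1.944 = 77.8 knots

77.8 knots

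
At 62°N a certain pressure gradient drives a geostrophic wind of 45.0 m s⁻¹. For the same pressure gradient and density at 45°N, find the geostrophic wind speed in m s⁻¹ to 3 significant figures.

With the same pressure gradient and density, V_g ∝ 1/f ∝ 1/sin φ.
V₂ = V₁ · sin φ₁ / sin φ₂ = 45.0 × sin 62° / sin 45°
V₂ = 45.0 × 0.8829/0.7071 = 56.2 m s⁻¹

56.2 m s⁻¹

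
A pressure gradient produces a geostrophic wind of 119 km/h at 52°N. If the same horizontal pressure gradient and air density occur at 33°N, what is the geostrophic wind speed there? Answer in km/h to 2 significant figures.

170 km/h

With the same pressure gradient and density, V_g ∝ 1/f ∝ 1/sin φ.
V₂ = V₁ · sin φ₁ / sin φ₂ = 119 × sin 52° / sin 33°
V₂ = 119 × 0.7880/0.5446 = 170 km/h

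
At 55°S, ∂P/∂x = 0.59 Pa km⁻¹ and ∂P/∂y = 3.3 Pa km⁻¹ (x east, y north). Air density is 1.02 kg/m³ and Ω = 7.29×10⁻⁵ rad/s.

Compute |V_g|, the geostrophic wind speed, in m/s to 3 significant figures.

Coriolis parameter at 55°S:
f = 2Ω sin φ = 2 × 7.29×10⁻⁵ × sin 55° = 1.19×10⁻⁴ s⁻¹
In the Southern Hemisphere f is negative: f = −1.19×10⁻⁴ s⁻¹.
Component geostrophic relations (x east, y north):
u_g = −(1/(fρ)) ∂P/∂y,  v_g = (1/(fρ)) ∂P/∂x
u_g = −(3.3×10⁻³)/(−1.19×10⁻⁴ × 1.02) = 27.1 m/s;  v_g = (0.59×10⁻³)/(−1.19×10⁻⁴ × 1.02) = −4.84 m/s
|V_g| = √(u_g² + v_g²) = 27.5 m/s

27.5 m/s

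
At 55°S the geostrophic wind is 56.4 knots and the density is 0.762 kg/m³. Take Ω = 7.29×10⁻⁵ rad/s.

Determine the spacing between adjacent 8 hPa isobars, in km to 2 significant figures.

Coriolis parameter at 55°S:
f = 2Ω sin φ = 2 × 7.29×10⁻⁵ × sin 55° = 1.19×10⁻⁴ s⁻¹
Wind speed in SI: 56.4 knots = 29.0 m/s
Geostrophic balance rearranged: |∂P/∂n| = f ρ V_g
|∂P/∂n| = 1.19×10⁻⁴ × 0.762 × 29.0 = 2.64×10⁻³ Pa/m
Isobar spacing: Δn = ΔP/|∂P/∂n| = 800 Pa / 2.64×10⁻³ Pa/m = 302967 m ≈ 300 km

300 km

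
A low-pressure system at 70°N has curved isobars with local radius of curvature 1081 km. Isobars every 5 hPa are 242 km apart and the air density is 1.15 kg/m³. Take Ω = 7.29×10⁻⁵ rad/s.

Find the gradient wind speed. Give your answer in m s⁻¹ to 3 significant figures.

12.1 m s⁻¹

Coriolis parameter at 70°N:
f = 2Ω sin φ = 2 × 7.29×10⁻⁵ × sin 70° = 1.37×10⁻⁴ s⁻¹
Pressure gradient: |∂P/∂n| = 500 Pa / 242000 m = 2.07×10⁻³ Pa/m
Geostrophic speed: V_g = |∂P/∂n|/(fρ) = 2.07×10⁻³/(1.37×10⁻⁴ × 1.15) = 13.1 m/s
Around a low, centrifugal force acts outward with Coriolis, so pressure-gradient force balances both:
(1/ρ)|∂P/∂n| = fV + V²/R  →  V² + fR·V − fR·V_g = 0
With fR = 1.37×10⁻⁴ × 1081×10³ m = 148 m/s:
V = [−fR + √((fR)² + 4 fR V_g)]/2 = [−148 + √(148² + 4×148×13.1)]/2 = 12.1 m/s
Subgeostrophic (V < V_g = 13.1 m/s), as expected around a low.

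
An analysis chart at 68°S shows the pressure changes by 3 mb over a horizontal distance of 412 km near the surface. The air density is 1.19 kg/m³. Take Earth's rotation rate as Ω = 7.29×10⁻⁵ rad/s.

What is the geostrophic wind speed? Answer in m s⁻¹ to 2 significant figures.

Coriolis parameter at 68°S:
f = 2Ω sin φ = 2 × 7.29×10⁻⁵ × sin 68° = 1.35×10⁻⁴ s⁻¹
Pressure gradient: |∂P/∂n| = 300 Pa / 412000 m = 7.28×10⁻⁴ Pa/m
Geostrophic balance (pressure-gradient force = Coriolis force):
V_g = (1/(fρ)) |∂P/∂n| = 7.28×10⁻⁴ / (1.35×10⁻⁴ × 1.19) = 4.53 m/s

4.5 m s⁻¹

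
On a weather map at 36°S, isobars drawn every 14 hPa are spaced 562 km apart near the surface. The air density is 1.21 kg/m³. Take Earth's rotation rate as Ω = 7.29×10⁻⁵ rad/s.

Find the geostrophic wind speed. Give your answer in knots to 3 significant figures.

Coriolis parameter at 36°S:
f = 2Ω sin φ = 2 × 7.29×10⁻⁵ × sin 36° = 8.57×10⁻⁵ s⁻¹
Pressure gradient: |∂P/∂n| = 1400 Pa / 562000 m = 2.49×10⁻³ Pa/m
Geostrophic balance (pressure-gradient force = Coriolis force):
V_g = (1/(fρ)) |∂P/∂n| = 2.49×10⁻³ / (8.57×10⁻⁵ × 1.21) = 24.0 m/s
Converting: 24.0 m/s × 1.944 = 46.7 knots

46.7 knots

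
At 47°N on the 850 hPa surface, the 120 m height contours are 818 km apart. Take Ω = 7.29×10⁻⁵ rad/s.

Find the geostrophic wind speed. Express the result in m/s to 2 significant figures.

13 m/s

Coriolis parameter at 47°N:
f = 2Ω sin φ = 2 × 7.29×10⁻⁵ × sin 47° = 1.07×10⁻⁴ s⁻¹
Height gradient: |∂Z/∂n| = 120 m / 818000 m = 1.47×10⁻⁴
On a pressure surface, geostrophic balance gives V_g = (g/f)|∂Z/∂n|:
V_g = 9.81 × 1.47×10⁻⁴ / 1.07×10⁻⁴ = 13.5 m/s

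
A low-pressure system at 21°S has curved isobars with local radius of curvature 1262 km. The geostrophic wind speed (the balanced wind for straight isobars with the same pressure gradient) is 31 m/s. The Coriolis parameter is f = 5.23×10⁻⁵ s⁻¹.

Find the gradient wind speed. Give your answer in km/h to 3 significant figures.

82.8 km/h

Around a low, centrifugal force acts outward with Coriolis, so pressure-gradient force balances both:
(1/ρ)|∂P/∂n| = fV + V²/R  →  V² + fR·V − fR·V_g = 0
With fR = 5.23×10⁻⁵ × 1262×10³ m = 66.0 m/s:
V = [−fR + √((fR)² + 4 fR V_g)]/2 = [−66.0 + √(66.0² + 4×66.0×31)]/2 = 23 m/s
Subgeostrophic (V < V_g = 31 m/s), as expected around a low.
Converting: 23 m/s × 3.6 = 82.8 km/h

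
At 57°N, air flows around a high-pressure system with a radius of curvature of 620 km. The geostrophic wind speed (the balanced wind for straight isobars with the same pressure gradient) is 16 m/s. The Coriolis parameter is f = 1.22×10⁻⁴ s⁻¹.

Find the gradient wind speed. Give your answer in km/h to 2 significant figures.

Around a high, pressure-gradient force acts outward with centrifugal, so Coriolis balances both:
fV = (1/ρ)|∂P/∂n| + V²/R  →  V² − fR·V + fR·V_g = 0
With fR = 1.22×10⁻⁴ × 620×10³ m = 75.6 m/s:
V = [fR − √((fR)² − 4 fR V_g)]/2 = [75.6 − √(75.6² − 4×75.6×16)]/2 = 23 m/s
Supergeostrophic (V > V_g = 16 m/s), as expected around a high.
Converting: 23 m/s × 3.6 = 83 km/h

83 km/h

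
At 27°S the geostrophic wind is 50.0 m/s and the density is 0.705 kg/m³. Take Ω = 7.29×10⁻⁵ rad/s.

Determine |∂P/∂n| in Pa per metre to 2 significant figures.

Coriolis parameter at 27°S:
f = 2Ω sin φ = 2 × 7.29×10⁻⁵ × sin 27° = 6.62×10⁻⁵ s⁻¹
Geostrophic balance rearranged: |∂P/∂n| = f ρ V_g
|∂P/∂n| = 6.62×10⁻⁵ × 0.705 × 50.0 = 2.33×10⁻³ Pa/m

2.3×10⁻³ Pa/m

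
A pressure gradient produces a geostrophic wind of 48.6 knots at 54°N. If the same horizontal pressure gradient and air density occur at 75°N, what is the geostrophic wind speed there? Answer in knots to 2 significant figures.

With the same pressure gradient and density, V_g ∝ 1/f ∝ 1/sin φ.
V₂ = V₁ · sin φ₁ / sin φ₂ = 48.6 × sin 54° / sin 75°
V₂ = 48.6 × 0.8090/0.9659 = 41 knots

41 knots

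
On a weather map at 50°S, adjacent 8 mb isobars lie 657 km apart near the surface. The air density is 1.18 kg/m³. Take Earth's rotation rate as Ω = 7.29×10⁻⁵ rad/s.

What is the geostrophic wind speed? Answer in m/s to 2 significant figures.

9.2 m/s

Coriolis parameter at 50°S:
f = 2Ω sin φ = 2 × 7.29×10⁻⁵ × sin 50° = 1.12×10⁻⁴ s⁻¹
Pressure gradient: |∂P/∂n| = 800 Pa / 657000 m = 1.22×10⁻³ Pa/m
Geostrophic balance (pressure-gradient force = Coriolis force):
V_g = (1/(fρ)) |∂P/∂n| = 1.22×10⁻³ / (1.12×10⁻⁴ × 1.18) = 9.24 m/s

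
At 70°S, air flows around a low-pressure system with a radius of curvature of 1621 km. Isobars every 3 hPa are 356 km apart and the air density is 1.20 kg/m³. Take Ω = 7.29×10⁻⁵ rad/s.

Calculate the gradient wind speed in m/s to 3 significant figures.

5.01 m/s

Coriolis parameter at 70°S:
f = 2Ω sin φ = 2 × 7.29×10⁻⁵ × sin 70° = 1.37×10⁻⁴ s⁻¹
Pressure gradient: |∂P/∂n| = 300 Pa / 356000 m = 8.43×10⁻⁴ Pa/m
Geostrophic speed: V_g = |∂P/∂n|/(fρ) = 8.43×10⁻⁴/(1.37×10⁻⁴ × 1.20) = 5.13 m/s
Around a low, centrifugal force acts outward with Coriolis, so pressure-gradient force balances both:
(1/ρ)|∂P/∂n| = fV + V²/R  →  V² + fR·V − fR·V_g = 0
With fR = 1.37×10⁻⁴ × 1621×10³ m = 222 m/s:
V = [−fR + √((fR)² + 4 fR V_g)]/2 = [−222 + √(222² + 4×222×5.13)]/2 = 5.01 m/s
Subgeostrophic (V < V_g = 5.13 m/s), as expected around a low.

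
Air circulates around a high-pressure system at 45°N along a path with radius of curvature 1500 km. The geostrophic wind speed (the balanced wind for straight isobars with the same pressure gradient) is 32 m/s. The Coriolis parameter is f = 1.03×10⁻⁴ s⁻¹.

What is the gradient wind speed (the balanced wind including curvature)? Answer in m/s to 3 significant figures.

45.3 m/s

Around a high, pressure-gradient force acts outward with centrifugal, so Coriolis balances both:
fV = (1/ρ)|∂P/∂n| + V²/R  →  V² − fR·V + fR·V_g = 0
With fR = 1.03×10⁻⁴ × 1500×10³ m = 154 m/s:
V = [fR − √((fR)² − 4 fR V_g)]/2 = [154 − √(154² − 4×154×32)]/2 = 45.3 m/s
Supergeostrophic (V > V_g = 32 m/s), as expected around a high.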